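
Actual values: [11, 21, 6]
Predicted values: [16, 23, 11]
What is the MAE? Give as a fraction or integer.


MAE = (1/3) * (|11-16|=5 + |21-23|=2 + |6-11|=5). Sum = 12. MAE = 4.

4


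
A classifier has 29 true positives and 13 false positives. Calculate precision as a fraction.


Precision = TP / (TP + FP) = 29 / 42 = 29/42.

29/42


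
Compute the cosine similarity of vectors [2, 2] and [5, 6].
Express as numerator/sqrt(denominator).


dot = 22. |a|^2 = 8, |b|^2 = 61. cos = 22/sqrt(488).

22/sqrt(488)


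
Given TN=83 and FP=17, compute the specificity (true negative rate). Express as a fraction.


Specificity = TN / (TN + FP) = 83 / 100 = 83/100.

83/100


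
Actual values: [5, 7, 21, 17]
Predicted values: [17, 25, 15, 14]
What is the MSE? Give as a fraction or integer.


MSE = (1/4) * ((5-17)^2=144 + (7-25)^2=324 + (21-15)^2=36 + (17-14)^2=9). Sum = 513. MSE = 513/4.

513/4


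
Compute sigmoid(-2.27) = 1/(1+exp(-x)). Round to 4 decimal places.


sigma(-2.27) = 1/(1+e^(2.27)) = 1/(1+9.679401) = 1/10.679401 = 0.0936.

0.0936


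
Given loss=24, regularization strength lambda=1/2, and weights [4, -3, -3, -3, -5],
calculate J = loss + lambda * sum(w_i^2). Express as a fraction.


L2 sq norm = sum(w^2) = 68. J = 24 + 1/2 * 68 = 58.

58


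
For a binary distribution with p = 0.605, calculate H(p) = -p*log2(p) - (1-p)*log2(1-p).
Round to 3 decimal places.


H = -0.605*log2(0.605) - 0.395*log2(0.395) = 0.968.

0.968


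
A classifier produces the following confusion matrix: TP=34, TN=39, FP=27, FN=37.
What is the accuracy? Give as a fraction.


Accuracy = (TP + TN) / (TP + TN + FP + FN) = (34 + 39) / 137 = 73/137.

73/137


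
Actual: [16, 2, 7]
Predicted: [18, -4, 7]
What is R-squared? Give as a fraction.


Mean(y) = 25/3. SS_res = 40. SS_tot = 302/3. R^2 = 1 - 40/(302/3) = 91/151.

91/151


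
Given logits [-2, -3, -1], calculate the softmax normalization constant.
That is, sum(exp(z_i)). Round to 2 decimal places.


Denom = e^-2=0.1353 + e^-3=0.0498 + e^-1=0.3679. Sum = 0.5530, which rounds to 0.55.

0.55


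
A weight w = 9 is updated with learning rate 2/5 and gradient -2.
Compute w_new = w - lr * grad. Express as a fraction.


w_new = 9 - 2/5 * -2 = 9 - -4/5 = 49/5.

49/5


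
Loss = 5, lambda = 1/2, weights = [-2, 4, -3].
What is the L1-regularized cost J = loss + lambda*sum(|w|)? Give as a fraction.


L1 norm = sum(|w|) = 9. J = 5 + 1/2 * 9 = 19/2.

19/2


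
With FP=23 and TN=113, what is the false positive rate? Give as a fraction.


FPR = FP / (FP + TN) = 23 / 136 = 23/136.

23/136


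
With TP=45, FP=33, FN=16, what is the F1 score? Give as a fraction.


Precision = 45/78 = 15/26. Recall = 45/61 = 45/61. F1 = 2*P*R/(P+R) = 90/139.

90/139


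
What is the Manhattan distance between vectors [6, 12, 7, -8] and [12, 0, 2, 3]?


d = sum of absolute differences: |6-12|=6 + |12-0|=12 + |7-2|=5 + |-8-3|=11 = 34.

34


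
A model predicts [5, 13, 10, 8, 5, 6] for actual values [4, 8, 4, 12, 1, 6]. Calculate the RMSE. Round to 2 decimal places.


MSE = 15.6667. RMSE = sqrt(15.6667) = 3.96.

3.96


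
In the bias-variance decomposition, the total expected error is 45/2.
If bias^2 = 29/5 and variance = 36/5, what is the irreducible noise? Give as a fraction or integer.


Total error = bias^2 + variance + irreducible noise. So irreducible noise = 45/2 - 29/5 - 36/5 = 19/2.

19/2


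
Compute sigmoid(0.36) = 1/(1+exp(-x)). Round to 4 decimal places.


sigma(0.36) = 1/(1+e^(-0.36)) = 1/(1+0.697676) = 1/1.697676 = 0.5890.

0.5890


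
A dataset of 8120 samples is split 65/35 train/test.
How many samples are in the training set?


Test set = 8120 * 35% = 2842. Training set = 8120 - 2842 = 5278.

5278


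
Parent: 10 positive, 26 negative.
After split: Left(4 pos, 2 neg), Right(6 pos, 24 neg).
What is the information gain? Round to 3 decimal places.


H(parent) = 0.8524. H(left) = 0.9183, H(right) = 0.7219. Weighted = (6/36)*0.9183 + (30/36)*0.7219 = 0.7546. IG = 0.8524 - 0.7546 = 0.0978, which rounds to 0.098.

0.098


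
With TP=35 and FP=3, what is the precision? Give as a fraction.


Precision = TP / (TP + FP) = 35 / 38 = 35/38.

35/38


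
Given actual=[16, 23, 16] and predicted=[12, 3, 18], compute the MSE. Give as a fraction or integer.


MSE = (1/3) * ((16-12)^2=16 + (23-3)^2=400 + (16-18)^2=4). Sum = 420. MSE = 140.

140


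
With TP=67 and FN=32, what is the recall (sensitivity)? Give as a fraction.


Recall = TP / (TP + FN) = 67 / 99 = 67/99.

67/99


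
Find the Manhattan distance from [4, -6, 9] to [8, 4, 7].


d = sum of absolute differences: |4-8|=4 + |-6-4|=10 + |9-7|=2 = 16.

16


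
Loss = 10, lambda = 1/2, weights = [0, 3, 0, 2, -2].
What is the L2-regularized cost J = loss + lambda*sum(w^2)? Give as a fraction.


L2 sq norm = sum(w^2) = 17. J = 10 + 1/2 * 17 = 37/2.

37/2


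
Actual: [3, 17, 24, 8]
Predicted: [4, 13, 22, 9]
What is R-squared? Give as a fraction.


Mean(y) = 13. SS_res = 22. SS_tot = 262. R^2 = 1 - 22/(262) = 120/131.

120/131


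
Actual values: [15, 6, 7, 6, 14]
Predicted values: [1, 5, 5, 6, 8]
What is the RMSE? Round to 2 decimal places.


MSE = 47.4000. RMSE = sqrt(47.4000) = 6.88.

6.88


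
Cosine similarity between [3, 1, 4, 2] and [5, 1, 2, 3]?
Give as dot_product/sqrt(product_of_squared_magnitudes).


dot = 30. |a|^2 = 30, |b|^2 = 39. cos = 30/sqrt(1170).

30/sqrt(1170)


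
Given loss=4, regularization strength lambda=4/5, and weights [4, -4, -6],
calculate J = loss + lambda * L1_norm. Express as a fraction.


L1 norm = sum(|w|) = 14. J = 4 + 4/5 * 14 = 76/5.

76/5


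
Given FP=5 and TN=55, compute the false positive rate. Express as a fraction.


FPR = FP / (FP + TN) = 5 / 60 = 1/12.

1/12


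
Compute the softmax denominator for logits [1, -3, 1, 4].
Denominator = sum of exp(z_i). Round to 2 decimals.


Denom = e^1=2.7183 + e^-3=0.0498 + e^1=2.7183 + e^4=54.5982. Sum = 60.0846, which rounds to 60.08.

60.08


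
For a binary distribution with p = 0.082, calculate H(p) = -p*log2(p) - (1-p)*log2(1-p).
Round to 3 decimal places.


H = -0.082*log2(0.082) - 0.918*log2(0.918) = 0.409.

0.409


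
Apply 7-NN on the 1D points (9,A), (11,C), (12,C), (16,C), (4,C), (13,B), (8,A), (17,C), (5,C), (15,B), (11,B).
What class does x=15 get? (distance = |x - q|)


Distances: |9-15|=6, |11-15|=4, |12-15|=3, |16-15|=1, |4-15|=11, |13-15|=2, |8-15|=7, |17-15|=2, |5-15|=10, |15-15|=0, |11-15|=4. 7 nearest: (15,B), (16,C), (13,B), (17,C), (12,C), (11,B), (11,C). Counts: {'B': 3, 'C': 4}. Majority class: C.

C


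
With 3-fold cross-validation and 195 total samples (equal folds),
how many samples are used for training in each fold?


Each validation fold has 195/3 = 65 samples. Training set = 195 - 65 = 130.

130


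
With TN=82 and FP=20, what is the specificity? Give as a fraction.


Specificity = TN / (TN + FP) = 82 / 102 = 41/51.

41/51


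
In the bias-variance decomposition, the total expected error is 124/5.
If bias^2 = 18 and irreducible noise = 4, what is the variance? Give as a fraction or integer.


Total error = bias^2 + variance + irreducible noise. So variance = 124/5 - 18 - 4 = 14/5.

14/5


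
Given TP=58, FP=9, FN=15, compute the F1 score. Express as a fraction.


Precision = 58/67 = 58/67. Recall = 58/73 = 58/73. F1 = 2*P*R/(P+R) = 29/35.

29/35


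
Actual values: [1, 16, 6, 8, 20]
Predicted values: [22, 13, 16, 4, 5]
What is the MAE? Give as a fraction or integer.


MAE = (1/5) * (|1-22|=21 + |16-13|=3 + |6-16|=10 + |8-4|=4 + |20-5|=15). Sum = 53. MAE = 53/5.

53/5


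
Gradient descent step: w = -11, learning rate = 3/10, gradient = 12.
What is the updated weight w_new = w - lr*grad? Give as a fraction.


w_new = -11 - 3/10 * 12 = -11 - 18/5 = -73/5.

-73/5


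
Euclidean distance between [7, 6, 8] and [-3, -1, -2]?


d = sqrt(sum of squared differences). (7--3)^2=100, (6--1)^2=49, (8--2)^2=100. Sum = 249.

sqrt(249)


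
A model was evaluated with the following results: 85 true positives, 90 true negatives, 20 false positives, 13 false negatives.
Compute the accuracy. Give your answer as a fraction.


Accuracy = (TP + TN) / (TP + TN + FP + FN) = (85 + 90) / 208 = 175/208.

175/208


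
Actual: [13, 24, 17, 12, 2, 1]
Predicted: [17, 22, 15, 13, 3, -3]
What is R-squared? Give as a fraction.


Mean(y) = 23/2. SS_res = 42. SS_tot = 779/2. R^2 = 1 - 42/(779/2) = 695/779.

695/779


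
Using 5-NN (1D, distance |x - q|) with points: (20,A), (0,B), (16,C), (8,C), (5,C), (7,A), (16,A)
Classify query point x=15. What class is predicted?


Distances: |20-15|=5, |0-15|=15, |16-15|=1, |8-15|=7, |5-15|=10, |7-15|=8, |16-15|=1. 5 nearest: (16,A), (16,C), (20,A), (8,C), (7,A). Counts: {'A': 3, 'C': 2}. Majority class: A.

A


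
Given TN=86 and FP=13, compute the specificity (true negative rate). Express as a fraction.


Specificity = TN / (TN + FP) = 86 / 99 = 86/99.

86/99


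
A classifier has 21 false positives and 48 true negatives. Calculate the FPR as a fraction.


FPR = FP / (FP + TN) = 21 / 69 = 7/23.

7/23


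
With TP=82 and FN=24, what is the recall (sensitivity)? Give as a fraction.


Recall = TP / (TP + FN) = 82 / 106 = 41/53.

41/53


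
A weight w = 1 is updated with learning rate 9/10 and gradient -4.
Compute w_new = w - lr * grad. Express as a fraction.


w_new = 1 - 9/10 * -4 = 1 - -18/5 = 23/5.

23/5


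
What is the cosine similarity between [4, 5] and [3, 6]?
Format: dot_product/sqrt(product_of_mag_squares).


dot = 42. |a|^2 = 41, |b|^2 = 45. cos = 42/sqrt(1845).

42/sqrt(1845)


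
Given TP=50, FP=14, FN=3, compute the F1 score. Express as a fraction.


Precision = 50/64 = 25/32. Recall = 50/53 = 50/53. F1 = 2*P*R/(P+R) = 100/117.

100/117


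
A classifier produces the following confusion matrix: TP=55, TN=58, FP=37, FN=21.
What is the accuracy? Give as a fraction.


Accuracy = (TP + TN) / (TP + TN + FP + FN) = (55 + 58) / 171 = 113/171.

113/171


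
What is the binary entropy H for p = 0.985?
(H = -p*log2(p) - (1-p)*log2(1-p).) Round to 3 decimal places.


H = -0.985*log2(0.985) - 0.015*log2(0.015) = 0.112.

0.112


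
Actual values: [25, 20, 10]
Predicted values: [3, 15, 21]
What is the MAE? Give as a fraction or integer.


MAE = (1/3) * (|25-3|=22 + |20-15|=5 + |10-21|=11). Sum = 38. MAE = 38/3.

38/3


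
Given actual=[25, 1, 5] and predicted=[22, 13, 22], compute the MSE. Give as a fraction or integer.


MSE = (1/3) * ((25-22)^2=9 + (1-13)^2=144 + (5-22)^2=289). Sum = 442. MSE = 442/3.

442/3


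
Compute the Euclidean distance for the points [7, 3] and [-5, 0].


d = sqrt(sum of squared differences). (7--5)^2=144, (3-0)^2=9. Sum = 153.

sqrt(153)


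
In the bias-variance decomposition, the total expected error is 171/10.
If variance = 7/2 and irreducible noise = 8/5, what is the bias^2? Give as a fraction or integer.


Total error = bias^2 + variance + irreducible noise. So bias^2 = 171/10 - 7/2 - 8/5 = 12.

12


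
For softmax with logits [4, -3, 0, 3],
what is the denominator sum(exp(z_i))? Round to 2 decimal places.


Denom = e^4=54.5982 + e^-3=0.0498 + e^0=1.0000 + e^3=20.0855. Sum = 75.7335, which rounds to 75.73.

75.73


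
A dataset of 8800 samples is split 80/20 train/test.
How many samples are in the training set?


Test set = 8800 * 20% = 1760. Training set = 8800 - 1760 = 7040.

7040


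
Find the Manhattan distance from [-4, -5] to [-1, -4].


d = sum of absolute differences: |-4--1|=3 + |-5--4|=1 = 4.

4


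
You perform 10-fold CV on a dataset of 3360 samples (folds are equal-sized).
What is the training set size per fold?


Each validation fold has 3360/10 = 336 samples. Training set = 3360 - 336 = 3024.

3024


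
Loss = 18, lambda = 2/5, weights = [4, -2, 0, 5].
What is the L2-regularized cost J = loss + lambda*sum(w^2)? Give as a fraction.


L2 sq norm = sum(w^2) = 45. J = 18 + 2/5 * 45 = 36.

36


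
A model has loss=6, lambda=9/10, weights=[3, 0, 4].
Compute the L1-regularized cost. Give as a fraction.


L1 norm = sum(|w|) = 7. J = 6 + 9/10 * 7 = 123/10.

123/10


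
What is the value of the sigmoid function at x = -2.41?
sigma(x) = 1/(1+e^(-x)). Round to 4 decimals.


sigma(-2.41) = 1/(1+e^(2.41)) = 1/(1+11.133961) = 1/12.133961 = 0.0824.

0.0824


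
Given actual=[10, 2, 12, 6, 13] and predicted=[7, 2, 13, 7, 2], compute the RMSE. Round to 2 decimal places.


MSE = 26.4000. RMSE = sqrt(26.4000) = 5.14.

5.14


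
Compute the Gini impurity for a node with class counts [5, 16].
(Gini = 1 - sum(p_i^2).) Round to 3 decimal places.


Total = 21. Proportions: 5/21, 16/21. sum(p_i^2) = 0.6372. Gini = 1 - 0.6372 = 0.3628, which rounds to 0.363.

0.363


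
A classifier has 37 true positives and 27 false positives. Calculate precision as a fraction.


Precision = TP / (TP + FP) = 37 / 64 = 37/64.

37/64


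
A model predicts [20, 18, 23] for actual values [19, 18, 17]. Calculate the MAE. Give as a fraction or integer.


MAE = (1/3) * (|19-20|=1 + |18-18|=0 + |17-23|=6). Sum = 7. MAE = 7/3.

7/3


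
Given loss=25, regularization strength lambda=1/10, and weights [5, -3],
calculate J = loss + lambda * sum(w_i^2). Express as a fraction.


L2 sq norm = sum(w^2) = 34. J = 25 + 1/10 * 34 = 142/5.

142/5


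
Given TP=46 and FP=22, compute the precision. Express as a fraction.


Precision = TP / (TP + FP) = 46 / 68 = 23/34.

23/34


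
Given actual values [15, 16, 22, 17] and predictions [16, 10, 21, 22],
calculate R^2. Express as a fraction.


Mean(y) = 35/2. SS_res = 63. SS_tot = 29. R^2 = 1 - 63/(29) = -34/29.

-34/29


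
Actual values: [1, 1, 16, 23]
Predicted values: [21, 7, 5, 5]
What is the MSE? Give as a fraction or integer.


MSE = (1/4) * ((1-21)^2=400 + (1-7)^2=36 + (16-5)^2=121 + (23-5)^2=324). Sum = 881. MSE = 881/4.

881/4


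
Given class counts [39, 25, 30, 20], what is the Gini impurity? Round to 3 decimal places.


Total = 114. Proportions: 39/114, 25/114, 30/114, 20/114. sum(p_i^2) = 0.2652. Gini = 1 - 0.2652 = 0.7348, which rounds to 0.735.

0.735


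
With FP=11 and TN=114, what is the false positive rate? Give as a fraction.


FPR = FP / (FP + TN) = 11 / 125 = 11/125.

11/125


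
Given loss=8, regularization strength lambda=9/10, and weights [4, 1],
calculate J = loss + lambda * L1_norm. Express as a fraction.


L1 norm = sum(|w|) = 5. J = 8 + 9/10 * 5 = 25/2.

25/2


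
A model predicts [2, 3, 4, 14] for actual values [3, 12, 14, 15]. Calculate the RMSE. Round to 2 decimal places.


MSE = 45.7500. RMSE = sqrt(45.7500) = 6.76.

6.76


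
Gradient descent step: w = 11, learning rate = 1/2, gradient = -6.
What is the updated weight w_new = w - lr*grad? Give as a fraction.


w_new = 11 - 1/2 * -6 = 11 - -3 = 14.

14


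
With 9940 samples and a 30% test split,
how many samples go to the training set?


Test set = 9940 * 30% = 2982. Training set = 9940 - 2982 = 6958.

6958


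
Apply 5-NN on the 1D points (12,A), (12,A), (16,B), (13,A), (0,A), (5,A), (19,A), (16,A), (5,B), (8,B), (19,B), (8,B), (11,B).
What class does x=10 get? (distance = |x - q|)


Distances: |12-10|=2, |12-10|=2, |16-10|=6, |13-10|=3, |0-10|=10, |5-10|=5, |19-10|=9, |16-10|=6, |5-10|=5, |8-10|=2, |19-10|=9, |8-10|=2, |11-10|=1. 5 nearest: (11,B), (12,A), (12,A), (8,B), (8,B). Counts: {'B': 3, 'A': 2}. Majority class: B.

B


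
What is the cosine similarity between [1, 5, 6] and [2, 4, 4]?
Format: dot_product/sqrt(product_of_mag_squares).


dot = 46. |a|^2 = 62, |b|^2 = 36. cos = 46/sqrt(2232).

46/sqrt(2232)


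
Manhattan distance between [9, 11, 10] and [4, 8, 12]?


d = sum of absolute differences: |9-4|=5 + |11-8|=3 + |10-12|=2 = 10.

10


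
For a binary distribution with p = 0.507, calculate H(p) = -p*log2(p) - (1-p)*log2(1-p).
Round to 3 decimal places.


H = -0.507*log2(0.507) - 0.493*log2(0.493) = 1.000.

1.000


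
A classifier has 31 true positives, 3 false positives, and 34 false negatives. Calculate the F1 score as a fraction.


Precision = 31/34 = 31/34. Recall = 31/65 = 31/65. F1 = 2*P*R/(P+R) = 62/99.

62/99


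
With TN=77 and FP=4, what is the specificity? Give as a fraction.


Specificity = TN / (TN + FP) = 77 / 81 = 77/81.

77/81


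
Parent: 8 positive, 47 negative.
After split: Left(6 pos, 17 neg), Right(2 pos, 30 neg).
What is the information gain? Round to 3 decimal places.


H(parent) = 0.5983. H(left) = 0.8281, H(right) = 0.3373. Weighted = (23/55)*0.8281 + (32/55)*0.3373 = 0.5425. IG = 0.5983 - 0.5425 = 0.0558, which rounds to 0.056.

0.056


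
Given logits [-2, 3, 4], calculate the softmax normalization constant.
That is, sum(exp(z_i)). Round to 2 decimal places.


Denom = e^-2=0.1353 + e^3=20.0855 + e^4=54.5982. Sum = 74.8190, which rounds to 74.82.

74.82


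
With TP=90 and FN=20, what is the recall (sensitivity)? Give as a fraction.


Recall = TP / (TP + FN) = 90 / 110 = 9/11.

9/11


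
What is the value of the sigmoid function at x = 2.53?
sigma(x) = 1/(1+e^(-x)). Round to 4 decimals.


sigma(2.53) = 1/(1+e^(-2.53)) = 1/(1+0.079659) = 1/1.079659 = 0.9262.

0.9262


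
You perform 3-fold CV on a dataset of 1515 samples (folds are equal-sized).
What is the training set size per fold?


Each validation fold has 1515/3 = 505 samples. Training set = 1515 - 505 = 1010.

1010


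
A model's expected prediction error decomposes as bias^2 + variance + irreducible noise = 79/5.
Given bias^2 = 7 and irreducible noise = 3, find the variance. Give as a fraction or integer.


Total error = bias^2 + variance + irreducible noise. So variance = 79/5 - 7 - 3 = 29/5.

29/5


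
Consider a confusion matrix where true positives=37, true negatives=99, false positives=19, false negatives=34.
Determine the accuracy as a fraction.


Accuracy = (TP + TN) / (TP + TN + FP + FN) = (37 + 99) / 189 = 136/189.

136/189


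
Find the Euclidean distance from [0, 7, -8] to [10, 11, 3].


d = sqrt(sum of squared differences). (0-10)^2=100, (7-11)^2=16, (-8-3)^2=121. Sum = 237.

sqrt(237)


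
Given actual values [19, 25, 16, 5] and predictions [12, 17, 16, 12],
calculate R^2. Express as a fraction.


Mean(y) = 65/4. SS_res = 162. SS_tot = 843/4. R^2 = 1 - 162/(843/4) = 65/281.

65/281


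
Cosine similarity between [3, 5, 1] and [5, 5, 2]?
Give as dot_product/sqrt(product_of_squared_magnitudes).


dot = 42. |a|^2 = 35, |b|^2 = 54. cos = 42/sqrt(1890).

42/sqrt(1890)


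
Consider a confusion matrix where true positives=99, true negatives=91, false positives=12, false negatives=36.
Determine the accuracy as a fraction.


Accuracy = (TP + TN) / (TP + TN + FP + FN) = (99 + 91) / 238 = 95/119.

95/119


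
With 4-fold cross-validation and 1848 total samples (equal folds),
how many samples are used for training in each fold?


Each validation fold has 1848/4 = 462 samples. Training set = 1848 - 462 = 1386.

1386


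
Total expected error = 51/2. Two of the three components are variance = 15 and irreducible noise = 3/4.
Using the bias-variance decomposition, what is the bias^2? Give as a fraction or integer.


Total error = bias^2 + variance + irreducible noise. So bias^2 = 51/2 - 15 - 3/4 = 39/4.

39/4


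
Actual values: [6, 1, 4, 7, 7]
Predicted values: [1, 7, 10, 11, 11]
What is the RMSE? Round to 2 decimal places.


MSE = 25.8000. RMSE = sqrt(25.8000) = 5.08.

5.08


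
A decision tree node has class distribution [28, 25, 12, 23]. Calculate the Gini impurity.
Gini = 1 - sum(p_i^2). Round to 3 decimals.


Total = 88. Proportions: 28/88, 25/88, 12/88, 23/88. sum(p_i^2) = 0.2689. Gini = 1 - 0.2689 = 0.7311, which rounds to 0.731.

0.731


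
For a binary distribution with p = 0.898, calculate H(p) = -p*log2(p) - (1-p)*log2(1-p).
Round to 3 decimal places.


H = -0.898*log2(0.898) - 0.102*log2(0.102) = 0.475.

0.475


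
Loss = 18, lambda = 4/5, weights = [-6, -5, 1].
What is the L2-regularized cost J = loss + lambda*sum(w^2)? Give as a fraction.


L2 sq norm = sum(w^2) = 62. J = 18 + 4/5 * 62 = 338/5.

338/5


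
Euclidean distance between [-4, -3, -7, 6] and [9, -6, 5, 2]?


d = sqrt(sum of squared differences). (-4-9)^2=169, (-3--6)^2=9, (-7-5)^2=144, (6-2)^2=16. Sum = 338.

sqrt(338)


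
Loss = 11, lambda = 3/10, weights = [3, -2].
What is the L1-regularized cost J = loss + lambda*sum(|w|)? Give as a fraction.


L1 norm = sum(|w|) = 5. J = 11 + 3/10 * 5 = 25/2.

25/2


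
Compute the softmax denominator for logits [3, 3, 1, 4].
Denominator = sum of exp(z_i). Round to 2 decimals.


Denom = e^3=20.0855 + e^3=20.0855 + e^1=2.7183 + e^4=54.5982. Sum = 97.4875, which rounds to 97.49.

97.49


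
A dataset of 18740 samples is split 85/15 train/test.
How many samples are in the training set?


Test set = 18740 * 15% = 2811. Training set = 18740 - 2811 = 15929.

15929


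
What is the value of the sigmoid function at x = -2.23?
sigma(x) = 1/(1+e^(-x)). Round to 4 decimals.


sigma(-2.23) = 1/(1+e^(2.23)) = 1/(1+9.299866) = 1/10.299866 = 0.0971.

0.0971


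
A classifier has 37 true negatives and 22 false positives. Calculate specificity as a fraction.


Specificity = TN / (TN + FP) = 37 / 59 = 37/59.

37/59


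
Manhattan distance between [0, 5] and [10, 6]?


d = sum of absolute differences: |0-10|=10 + |5-6|=1 = 11.

11


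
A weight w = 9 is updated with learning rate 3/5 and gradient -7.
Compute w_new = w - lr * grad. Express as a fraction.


w_new = 9 - 3/5 * -7 = 9 - -21/5 = 66/5.

66/5


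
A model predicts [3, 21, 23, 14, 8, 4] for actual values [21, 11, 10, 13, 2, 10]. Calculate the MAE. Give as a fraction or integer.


MAE = (1/6) * (|21-3|=18 + |11-21|=10 + |10-23|=13 + |13-14|=1 + |2-8|=6 + |10-4|=6). Sum = 54. MAE = 9.

9


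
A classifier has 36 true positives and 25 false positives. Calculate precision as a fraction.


Precision = TP / (TP + FP) = 36 / 61 = 36/61.

36/61


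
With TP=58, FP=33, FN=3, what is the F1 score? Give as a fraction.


Precision = 58/91 = 58/91. Recall = 58/61 = 58/61. F1 = 2*P*R/(P+R) = 29/38.

29/38


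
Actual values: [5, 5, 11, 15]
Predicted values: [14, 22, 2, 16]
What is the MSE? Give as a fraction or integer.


MSE = (1/4) * ((5-14)^2=81 + (5-22)^2=289 + (11-2)^2=81 + (15-16)^2=1). Sum = 452. MSE = 113.

113


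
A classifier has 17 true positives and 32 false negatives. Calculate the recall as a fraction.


Recall = TP / (TP + FN) = 17 / 49 = 17/49.

17/49


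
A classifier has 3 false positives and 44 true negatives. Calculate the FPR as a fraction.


FPR = FP / (FP + TN) = 3 / 47 = 3/47.

3/47


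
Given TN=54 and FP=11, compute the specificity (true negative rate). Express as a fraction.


Specificity = TN / (TN + FP) = 54 / 65 = 54/65.

54/65


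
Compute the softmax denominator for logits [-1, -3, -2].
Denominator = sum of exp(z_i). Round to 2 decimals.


Denom = e^-1=0.3679 + e^-3=0.0498 + e^-2=0.1353. Sum = 0.5530, which rounds to 0.55.

0.55


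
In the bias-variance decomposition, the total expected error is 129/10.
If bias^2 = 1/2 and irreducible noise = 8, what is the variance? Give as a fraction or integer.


Total error = bias^2 + variance + irreducible noise. So variance = 129/10 - 1/2 - 8 = 22/5.

22/5


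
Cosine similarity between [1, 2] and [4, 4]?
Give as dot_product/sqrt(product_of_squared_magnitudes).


dot = 12. |a|^2 = 5, |b|^2 = 32. cos = 12/sqrt(160).

12/sqrt(160)


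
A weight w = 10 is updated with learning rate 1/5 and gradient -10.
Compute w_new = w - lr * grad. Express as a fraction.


w_new = 10 - 1/5 * -10 = 10 - -2 = 12.

12


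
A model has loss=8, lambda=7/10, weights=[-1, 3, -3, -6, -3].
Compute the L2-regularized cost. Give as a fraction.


L2 sq norm = sum(w^2) = 64. J = 8 + 7/10 * 64 = 264/5.

264/5


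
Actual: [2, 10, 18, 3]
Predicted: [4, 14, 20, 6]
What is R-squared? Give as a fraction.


Mean(y) = 33/4. SS_res = 33. SS_tot = 659/4. R^2 = 1 - 33/(659/4) = 527/659.

527/659


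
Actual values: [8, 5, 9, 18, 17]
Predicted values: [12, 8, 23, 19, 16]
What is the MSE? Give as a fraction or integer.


MSE = (1/5) * ((8-12)^2=16 + (5-8)^2=9 + (9-23)^2=196 + (18-19)^2=1 + (17-16)^2=1). Sum = 223. MSE = 223/5.

223/5


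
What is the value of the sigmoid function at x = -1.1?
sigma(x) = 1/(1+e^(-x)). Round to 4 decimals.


sigma(-1.1) = 1/(1+e^(1.1)) = 1/(1+3.004166) = 1/4.004166 = 0.2497.

0.2497


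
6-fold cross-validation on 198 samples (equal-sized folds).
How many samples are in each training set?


Each validation fold has 198/6 = 33 samples. Training set = 198 - 33 = 165.

165


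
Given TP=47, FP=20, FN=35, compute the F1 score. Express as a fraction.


Precision = 47/67 = 47/67. Recall = 47/82 = 47/82. F1 = 2*P*R/(P+R) = 94/149.

94/149


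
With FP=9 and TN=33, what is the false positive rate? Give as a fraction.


FPR = FP / (FP + TN) = 9 / 42 = 3/14.

3/14


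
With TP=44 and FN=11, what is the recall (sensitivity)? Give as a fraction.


Recall = TP / (TP + FN) = 44 / 55 = 4/5.

4/5


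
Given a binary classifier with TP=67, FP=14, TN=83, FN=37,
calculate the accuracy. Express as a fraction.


Accuracy = (TP + TN) / (TP + TN + FP + FN) = (67 + 83) / 201 = 50/67.

50/67


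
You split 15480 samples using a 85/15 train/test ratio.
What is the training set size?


Test set = 15480 * 15% = 2322. Training set = 15480 - 2322 = 13158.

13158


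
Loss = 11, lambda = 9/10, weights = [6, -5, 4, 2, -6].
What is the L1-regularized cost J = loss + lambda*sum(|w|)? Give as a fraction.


L1 norm = sum(|w|) = 23. J = 11 + 9/10 * 23 = 317/10.

317/10


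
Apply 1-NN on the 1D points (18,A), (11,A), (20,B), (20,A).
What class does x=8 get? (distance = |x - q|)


Distances: |18-8|=10, |11-8|=3, |20-8|=12, |20-8|=12. 1 nearest: (11,A). Counts: {'A': 1}. Majority class: A.

A


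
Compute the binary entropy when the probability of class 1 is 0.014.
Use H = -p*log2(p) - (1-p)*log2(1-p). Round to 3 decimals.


H = -0.014*log2(0.014) - 0.986*log2(0.986) = 0.106.

0.106


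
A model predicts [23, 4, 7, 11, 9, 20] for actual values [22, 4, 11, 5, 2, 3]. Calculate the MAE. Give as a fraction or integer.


MAE = (1/6) * (|22-23|=1 + |4-4|=0 + |11-7|=4 + |5-11|=6 + |2-9|=7 + |3-20|=17). Sum = 35. MAE = 35/6.

35/6


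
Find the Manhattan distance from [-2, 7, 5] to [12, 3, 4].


d = sum of absolute differences: |-2-12|=14 + |7-3|=4 + |5-4|=1 = 19.

19


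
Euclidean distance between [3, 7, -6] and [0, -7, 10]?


d = sqrt(sum of squared differences). (3-0)^2=9, (7--7)^2=196, (-6-10)^2=256. Sum = 461.

sqrt(461)


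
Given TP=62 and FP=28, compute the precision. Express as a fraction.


Precision = TP / (TP + FP) = 62 / 90 = 31/45.

31/45


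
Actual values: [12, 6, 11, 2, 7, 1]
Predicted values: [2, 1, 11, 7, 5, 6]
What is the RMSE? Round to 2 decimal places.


MSE = 29.8333. RMSE = sqrt(29.8333) = 5.46.

5.46


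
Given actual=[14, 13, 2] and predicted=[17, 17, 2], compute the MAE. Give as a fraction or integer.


MAE = (1/3) * (|14-17|=3 + |13-17|=4 + |2-2|=0). Sum = 7. MAE = 7/3.

7/3


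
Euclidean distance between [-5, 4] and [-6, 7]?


d = sqrt(sum of squared differences). (-5--6)^2=1, (4-7)^2=9. Sum = 10.

sqrt(10)


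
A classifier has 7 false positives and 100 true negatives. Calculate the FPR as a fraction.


FPR = FP / (FP + TN) = 7 / 107 = 7/107.

7/107


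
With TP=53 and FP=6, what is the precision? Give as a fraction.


Precision = TP / (TP + FP) = 53 / 59 = 53/59.

53/59


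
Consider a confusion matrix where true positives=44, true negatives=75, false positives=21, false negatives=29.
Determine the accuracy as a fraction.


Accuracy = (TP + TN) / (TP + TN + FP + FN) = (44 + 75) / 169 = 119/169.

119/169


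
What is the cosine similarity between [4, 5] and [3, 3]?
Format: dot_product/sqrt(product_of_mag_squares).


dot = 27. |a|^2 = 41, |b|^2 = 18. cos = 27/sqrt(738).

27/sqrt(738)


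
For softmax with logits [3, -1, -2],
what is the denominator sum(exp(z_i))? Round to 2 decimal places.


Denom = e^3=20.0855 + e^-1=0.3679 + e^-2=0.1353. Sum = 20.5887, which rounds to 20.59.

20.59


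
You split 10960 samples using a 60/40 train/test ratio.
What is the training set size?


Test set = 10960 * 40% = 4384. Training set = 10960 - 4384 = 6576.

6576


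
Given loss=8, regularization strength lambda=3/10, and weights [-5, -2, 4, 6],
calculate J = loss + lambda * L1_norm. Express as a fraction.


L1 norm = sum(|w|) = 17. J = 8 + 3/10 * 17 = 131/10.

131/10


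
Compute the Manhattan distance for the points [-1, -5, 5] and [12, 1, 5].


d = sum of absolute differences: |-1-12|=13 + |-5-1|=6 + |5-5|=0 = 19.

19


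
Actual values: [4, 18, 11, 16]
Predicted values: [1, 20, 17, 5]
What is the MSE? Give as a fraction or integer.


MSE = (1/4) * ((4-1)^2=9 + (18-20)^2=4 + (11-17)^2=36 + (16-5)^2=121). Sum = 170. MSE = 85/2.

85/2


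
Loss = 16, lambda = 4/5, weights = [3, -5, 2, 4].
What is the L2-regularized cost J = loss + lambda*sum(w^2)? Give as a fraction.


L2 sq norm = sum(w^2) = 54. J = 16 + 4/5 * 54 = 296/5.

296/5


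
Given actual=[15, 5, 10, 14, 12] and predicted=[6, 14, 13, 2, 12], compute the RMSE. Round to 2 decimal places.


MSE = 63.0000. RMSE = sqrt(63.0000) = 7.94.

7.94


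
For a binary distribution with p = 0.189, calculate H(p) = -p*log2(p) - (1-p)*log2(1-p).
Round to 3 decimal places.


H = -0.189*log2(0.189) - 0.811*log2(0.811) = 0.699.

0.699


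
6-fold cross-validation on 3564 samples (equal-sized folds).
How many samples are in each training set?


Each validation fold has 3564/6 = 594 samples. Training set = 3564 - 594 = 2970.

2970


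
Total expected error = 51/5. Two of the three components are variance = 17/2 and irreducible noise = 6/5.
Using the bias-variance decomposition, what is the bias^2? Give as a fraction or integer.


Total error = bias^2 + variance + irreducible noise. So bias^2 = 51/5 - 17/2 - 6/5 = 1/2.

1/2


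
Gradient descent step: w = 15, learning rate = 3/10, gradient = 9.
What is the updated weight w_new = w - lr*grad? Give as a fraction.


w_new = 15 - 3/10 * 9 = 15 - 27/10 = 123/10.

123/10


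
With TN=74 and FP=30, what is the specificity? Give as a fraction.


Specificity = TN / (TN + FP) = 74 / 104 = 37/52.

37/52


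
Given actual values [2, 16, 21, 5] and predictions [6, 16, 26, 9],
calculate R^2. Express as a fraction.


Mean(y) = 11. SS_res = 57. SS_tot = 242. R^2 = 1 - 57/(242) = 185/242.

185/242


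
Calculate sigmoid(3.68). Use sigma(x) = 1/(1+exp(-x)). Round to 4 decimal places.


sigma(3.68) = 1/(1+e^(-3.68)) = 1/(1+0.025223) = 1/1.025223 = 0.9754.

0.9754


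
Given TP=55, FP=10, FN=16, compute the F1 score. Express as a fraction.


Precision = 55/65 = 11/13. Recall = 55/71 = 55/71. F1 = 2*P*R/(P+R) = 55/68.

55/68


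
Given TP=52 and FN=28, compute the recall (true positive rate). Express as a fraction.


Recall = TP / (TP + FN) = 52 / 80 = 13/20.

13/20


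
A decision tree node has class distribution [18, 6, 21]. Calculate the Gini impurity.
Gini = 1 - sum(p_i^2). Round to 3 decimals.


Total = 45. Proportions: 18/45, 6/45, 21/45. sum(p_i^2) = 0.3956. Gini = 1 - 0.3956 = 0.6044, which rounds to 0.604.

0.604


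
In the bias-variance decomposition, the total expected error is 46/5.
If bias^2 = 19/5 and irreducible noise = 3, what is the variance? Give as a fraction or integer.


Total error = bias^2 + variance + irreducible noise. So variance = 46/5 - 19/5 - 3 = 12/5.

12/5


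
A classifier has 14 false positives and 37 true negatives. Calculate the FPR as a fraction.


FPR = FP / (FP + TN) = 14 / 51 = 14/51.

14/51


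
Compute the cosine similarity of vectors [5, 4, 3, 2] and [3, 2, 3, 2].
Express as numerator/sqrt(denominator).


dot = 36. |a|^2 = 54, |b|^2 = 26. cos = 36/sqrt(1404).

36/sqrt(1404)


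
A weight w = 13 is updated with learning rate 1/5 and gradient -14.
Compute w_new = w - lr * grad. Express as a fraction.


w_new = 13 - 1/5 * -14 = 13 - -14/5 = 79/5.

79/5


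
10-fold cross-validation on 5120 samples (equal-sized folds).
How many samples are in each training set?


Each validation fold has 5120/10 = 512 samples. Training set = 5120 - 512 = 4608.

4608


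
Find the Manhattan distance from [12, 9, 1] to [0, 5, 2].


d = sum of absolute differences: |12-0|=12 + |9-5|=4 + |1-2|=1 = 17.

17


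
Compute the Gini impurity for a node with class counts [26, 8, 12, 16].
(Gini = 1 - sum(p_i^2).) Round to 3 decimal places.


Total = 62. Proportions: 26/62, 8/62, 12/62, 16/62. sum(p_i^2) = 0.2966. Gini = 1 - 0.2966 = 0.7034, which rounds to 0.703.

0.703


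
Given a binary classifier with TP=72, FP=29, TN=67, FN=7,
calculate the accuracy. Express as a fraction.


Accuracy = (TP + TN) / (TP + TN + FP + FN) = (72 + 67) / 175 = 139/175.

139/175


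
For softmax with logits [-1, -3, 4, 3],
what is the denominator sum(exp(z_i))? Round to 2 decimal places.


Denom = e^-1=0.3679 + e^-3=0.0498 + e^4=54.5982 + e^3=20.0855. Sum = 75.1014, which rounds to 75.10.

75.10


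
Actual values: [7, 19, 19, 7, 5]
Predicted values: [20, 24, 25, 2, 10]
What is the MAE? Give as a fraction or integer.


MAE = (1/5) * (|7-20|=13 + |19-24|=5 + |19-25|=6 + |7-2|=5 + |5-10|=5). Sum = 34. MAE = 34/5.

34/5


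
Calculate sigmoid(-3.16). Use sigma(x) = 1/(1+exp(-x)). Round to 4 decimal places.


sigma(-3.16) = 1/(1+e^(3.16)) = 1/(1+23.570596) = 1/24.570596 = 0.0407.

0.0407


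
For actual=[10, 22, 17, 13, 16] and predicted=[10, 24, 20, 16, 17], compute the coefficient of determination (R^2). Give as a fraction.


Mean(y) = 78/5. SS_res = 23. SS_tot = 406/5. R^2 = 1 - 23/(406/5) = 291/406.

291/406


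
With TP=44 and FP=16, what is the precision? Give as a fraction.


Precision = TP / (TP + FP) = 44 / 60 = 11/15.

11/15


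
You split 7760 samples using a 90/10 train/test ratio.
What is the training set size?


Test set = 7760 * 10% = 776. Training set = 7760 - 776 = 6984.

6984


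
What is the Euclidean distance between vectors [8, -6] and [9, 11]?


d = sqrt(sum of squared differences). (8-9)^2=1, (-6-11)^2=289. Sum = 290.

sqrt(290)


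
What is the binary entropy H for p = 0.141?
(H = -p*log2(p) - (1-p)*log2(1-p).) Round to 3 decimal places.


H = -0.141*log2(0.141) - 0.859*log2(0.859) = 0.587.

0.587


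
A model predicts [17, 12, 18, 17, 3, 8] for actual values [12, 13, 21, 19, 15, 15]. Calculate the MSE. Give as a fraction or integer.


MSE = (1/6) * ((12-17)^2=25 + (13-12)^2=1 + (21-18)^2=9 + (19-17)^2=4 + (15-3)^2=144 + (15-8)^2=49). Sum = 232. MSE = 116/3.

116/3


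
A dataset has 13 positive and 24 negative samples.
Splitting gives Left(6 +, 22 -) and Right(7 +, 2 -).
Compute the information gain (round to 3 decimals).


H(parent) = 0.9353. H(left) = 0.7496, H(right) = 0.7642. Weighted = (28/37)*0.7496 + (9/37)*0.7642 = 0.7532. IG = 0.9353 - 0.7532 = 0.1821, which rounds to 0.182.

0.182


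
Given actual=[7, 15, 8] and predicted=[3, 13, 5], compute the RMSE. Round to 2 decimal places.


MSE = 9.6667. RMSE = sqrt(9.6667) = 3.11.

3.11


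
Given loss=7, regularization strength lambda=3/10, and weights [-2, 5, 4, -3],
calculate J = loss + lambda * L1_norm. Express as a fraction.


L1 norm = sum(|w|) = 14. J = 7 + 3/10 * 14 = 56/5.

56/5


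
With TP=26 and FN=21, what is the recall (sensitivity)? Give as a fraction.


Recall = TP / (TP + FN) = 26 / 47 = 26/47.

26/47


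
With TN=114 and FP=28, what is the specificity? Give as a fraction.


Specificity = TN / (TN + FP) = 114 / 142 = 57/71.

57/71


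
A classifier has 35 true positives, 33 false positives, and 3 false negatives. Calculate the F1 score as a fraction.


Precision = 35/68 = 35/68. Recall = 35/38 = 35/38. F1 = 2*P*R/(P+R) = 35/53.

35/53


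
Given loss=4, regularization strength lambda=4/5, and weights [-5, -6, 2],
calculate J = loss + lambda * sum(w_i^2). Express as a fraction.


L2 sq norm = sum(w^2) = 65. J = 4 + 4/5 * 65 = 56.

56


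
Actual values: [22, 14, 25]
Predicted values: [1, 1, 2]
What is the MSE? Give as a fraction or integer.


MSE = (1/3) * ((22-1)^2=441 + (14-1)^2=169 + (25-2)^2=529). Sum = 1139. MSE = 1139/3.

1139/3


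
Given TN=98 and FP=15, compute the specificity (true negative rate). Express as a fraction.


Specificity = TN / (TN + FP) = 98 / 113 = 98/113.

98/113


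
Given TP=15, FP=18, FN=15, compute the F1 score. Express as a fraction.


Precision = 15/33 = 5/11. Recall = 15/30 = 1/2. F1 = 2*P*R/(P+R) = 10/21.

10/21


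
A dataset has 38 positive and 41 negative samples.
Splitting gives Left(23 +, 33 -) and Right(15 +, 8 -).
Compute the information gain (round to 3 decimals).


H(parent) = 0.9990. H(left) = 0.9769, H(right) = 0.9321. Weighted = (56/79)*0.9769 + (23/79)*0.9321 = 0.9639. IG = 0.9990 - 0.9639 = 0.0351, which rounds to 0.035.

0.035


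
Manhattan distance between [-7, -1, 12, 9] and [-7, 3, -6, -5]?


d = sum of absolute differences: |-7--7|=0 + |-1-3|=4 + |12--6|=18 + |9--5|=14 = 36.

36


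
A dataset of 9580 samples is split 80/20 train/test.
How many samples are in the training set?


Test set = 9580 * 20% = 1916. Training set = 9580 - 1916 = 7664.

7664


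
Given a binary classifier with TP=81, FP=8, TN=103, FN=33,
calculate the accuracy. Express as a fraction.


Accuracy = (TP + TN) / (TP + TN + FP + FN) = (81 + 103) / 225 = 184/225.

184/225


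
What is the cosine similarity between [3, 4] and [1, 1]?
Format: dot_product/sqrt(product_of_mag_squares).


dot = 7. |a|^2 = 25, |b|^2 = 2. cos = 7/sqrt(50).

7/sqrt(50)


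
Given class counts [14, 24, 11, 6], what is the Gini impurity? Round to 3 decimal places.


Total = 55. Proportions: 14/55, 24/55, 11/55, 6/55. sum(p_i^2) = 0.3071. Gini = 1 - 0.3071 = 0.6929, which rounds to 0.693.

0.693


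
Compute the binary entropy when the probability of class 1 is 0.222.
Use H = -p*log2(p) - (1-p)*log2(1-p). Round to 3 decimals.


H = -0.222*log2(0.222) - 0.778*log2(0.778) = 0.764.

0.764


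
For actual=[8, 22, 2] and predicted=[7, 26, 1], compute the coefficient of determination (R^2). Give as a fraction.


Mean(y) = 32/3. SS_res = 18. SS_tot = 632/3. R^2 = 1 - 18/(632/3) = 289/316.

289/316


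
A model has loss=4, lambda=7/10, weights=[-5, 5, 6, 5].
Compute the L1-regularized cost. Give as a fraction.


L1 norm = sum(|w|) = 21. J = 4 + 7/10 * 21 = 187/10.

187/10


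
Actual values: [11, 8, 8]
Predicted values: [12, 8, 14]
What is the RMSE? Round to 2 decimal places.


MSE = 12.3333. RMSE = sqrt(12.3333) = 3.51.

3.51


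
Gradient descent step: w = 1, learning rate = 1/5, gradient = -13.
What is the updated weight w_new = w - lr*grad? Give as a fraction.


w_new = 1 - 1/5 * -13 = 1 - -13/5 = 18/5.

18/5


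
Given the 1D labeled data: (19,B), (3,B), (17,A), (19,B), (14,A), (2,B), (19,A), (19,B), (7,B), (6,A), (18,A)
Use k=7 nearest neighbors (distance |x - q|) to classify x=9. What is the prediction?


Distances: |19-9|=10, |3-9|=6, |17-9|=8, |19-9|=10, |14-9|=5, |2-9|=7, |19-9|=10, |19-9|=10, |7-9|=2, |6-9|=3, |18-9|=9. 7 nearest: (7,B), (6,A), (14,A), (3,B), (2,B), (17,A), (18,A). Counts: {'B': 3, 'A': 4}. Majority class: A.

A
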